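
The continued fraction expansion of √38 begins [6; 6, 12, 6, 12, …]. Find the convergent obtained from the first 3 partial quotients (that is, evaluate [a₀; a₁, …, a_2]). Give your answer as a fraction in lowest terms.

450/73

a_0 = 6: 6/1
a_1 = 6: 37/6
a_2 = 12: 450/73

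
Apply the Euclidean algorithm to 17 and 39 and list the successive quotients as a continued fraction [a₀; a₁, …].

[0; 2, 3, 2, 2]

Repeatedly divide and take the remainder:
17 = 0·39 + 17, so a_0 = 0
39 = 2·17 + 5, so a_1 = 2
17 = 3·5 + 2, so a_2 = 3
5 = 2·2 + 1, so a_3 = 2
2 = 2·1 + 0, so a_4 = 2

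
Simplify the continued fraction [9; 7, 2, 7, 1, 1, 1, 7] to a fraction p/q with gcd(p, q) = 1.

Start with 7.
1 + 1/(7/1) = 1 + 1/7 = 8/7
1 + 1/(8/7) = 1 + 7/8 = 15/8
1 + 1/(15/8) = 1 + 8/15 = 23/15
7 + 1/(23/15) = 7 + 15/23 = 176/23
2 + 1/(176/23) = 2 + 23/176 = 375/176
7 + 1/(375/176) = 7 + 176/375 = 2801/375
9 + 1/(2801/375) = 9 + 375/2801 = 25584/2801

25584/2801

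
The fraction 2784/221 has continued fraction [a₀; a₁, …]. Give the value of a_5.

Run the Euclidean algorithm, recording each quotient:
2784 ÷ 221 → quotient 12, remainder 132
221 ÷ 132 → quotient 1, remainder 89
132 ÷ 89 → quotient 1, remainder 43
89 ÷ 43 → quotient 2, remainder 3
43 ÷ 3 → quotient 14, remainder 1
3 ÷ 1 → quotient 3, remainder 0

3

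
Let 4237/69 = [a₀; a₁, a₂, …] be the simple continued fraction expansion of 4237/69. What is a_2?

2

4237 ÷ 69 → quotient 61, remainder 28
69 ÷ 28 → quotient 2, remainder 13
28 ÷ 13 → quotient 2, remainder 2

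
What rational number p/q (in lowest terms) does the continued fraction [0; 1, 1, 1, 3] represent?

Start with 3.
1 + 1/(3/1) = 1 + 1/3 = 4/3
1 + 1/(4/3) = 1 + 3/4 = 7/4
1 + 1/(7/4) = 1 + 4/7 = 11/7
0 + 1/(11/7) = 0 + 7/11 = 7/11

7/11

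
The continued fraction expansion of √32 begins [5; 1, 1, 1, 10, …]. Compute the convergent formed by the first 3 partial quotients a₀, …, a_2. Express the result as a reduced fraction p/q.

11/2

a_0 = 5: 5/1
a_1 = 1: 6/1
a_2 = 1: 11/2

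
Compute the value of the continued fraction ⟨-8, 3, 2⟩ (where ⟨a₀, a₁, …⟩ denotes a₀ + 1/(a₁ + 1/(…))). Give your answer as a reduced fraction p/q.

Start with 2.
3 + 1/(2/1) = 3 + 1/2 = 7/2
-8 + 1/(7/2) = -8 + 2/7 = -54/7

-54/7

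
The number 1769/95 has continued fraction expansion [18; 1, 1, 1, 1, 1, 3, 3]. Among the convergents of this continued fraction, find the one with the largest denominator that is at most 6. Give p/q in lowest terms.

93/5

a_0 = 18: 18/1  (≤ bound)
a_1 = 1: 19/1  (≤ bound)
a_2 = 1: 37/2  (≤ bound)
a_3 = 1: 56/3  (≤ bound)
a_4 = 1: 93/5  (≤ bound)
a_5 = 1: 149/8  (> 6, stop)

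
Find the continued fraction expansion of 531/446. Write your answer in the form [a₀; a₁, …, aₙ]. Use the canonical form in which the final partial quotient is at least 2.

[1; 5, 4, 21]

Repeatedly divide and take the remainder:
531 ÷ 446 → quotient 1, remainder 85
446 ÷ 85 → quotient 5, remainder 21
85 ÷ 21 → quotient 4, remainder 1
21 ÷ 1 → quotient 21, remainder 0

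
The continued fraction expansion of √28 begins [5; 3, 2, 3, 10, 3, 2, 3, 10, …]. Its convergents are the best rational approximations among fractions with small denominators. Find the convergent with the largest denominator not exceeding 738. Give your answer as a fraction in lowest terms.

1307/247

List convergents until the denominator exceeds the bound:
a_0 = 5: 5/1  (≤ bound)
a_1 = 3: 16/3  (≤ bound)
a_2 = 2: 37/7  (≤ bound)
a_3 = 3: 127/24  (≤ bound)
a_4 = 10: 1307/247  (≤ bound)
a_5 = 3: 4048/765  (> 738, stop)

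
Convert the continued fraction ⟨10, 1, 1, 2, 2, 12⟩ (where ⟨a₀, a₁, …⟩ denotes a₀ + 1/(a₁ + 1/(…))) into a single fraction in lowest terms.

1577/149

Compute successive convergents:
a_0 = 10: 10/1
a_1 = 1: 11/1
a_2 = 1: 21/2
a_3 = 2: 53/5
a_4 = 2: 127/12
a_5 = 12: 1577/149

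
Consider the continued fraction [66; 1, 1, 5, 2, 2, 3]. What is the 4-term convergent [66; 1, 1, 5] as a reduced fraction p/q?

732/11

a_0 = 66: 66/1
a_1 = 1: 67/1
a_2 = 1: 133/2
a_3 = 5: 732/11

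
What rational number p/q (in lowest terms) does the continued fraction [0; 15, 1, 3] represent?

4/63

Use the convergent recurrence hₖ = aₖ·hₖ₋₁ + hₖ₋₂ (and likewise for the denominators kₖ):
a_0 = 0: 0/1
a_1 = 15: 1/15
a_2 = 1: 1/16
a_3 = 3: 4/63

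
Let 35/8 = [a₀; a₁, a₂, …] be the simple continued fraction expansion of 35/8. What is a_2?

35 ÷ 8 → quotient 4, remainder 3
8 ÷ 3 → quotient 2, remainder 2
3 ÷ 2 → quotient 1, remainder 1

1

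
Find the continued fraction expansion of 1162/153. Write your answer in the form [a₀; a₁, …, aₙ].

[7; 1, 1, 2, 7, 4]

⌊1162/153⌋ = 7, remainder 91
⌊153/91⌋ = 1, remainder 62
⌊91/62⌋ = 1, remainder 29
⌊62/29⌋ = 2, remainder 4
⌊29/4⌋ = 7, remainder 1
⌊4/1⌋ = 4, remainder 0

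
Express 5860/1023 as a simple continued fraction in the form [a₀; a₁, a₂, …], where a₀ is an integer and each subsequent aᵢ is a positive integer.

[5; 1, 2, 1, 2, 8, 11]

5860 ÷ 1023 → quotient 5, remainder 745
1023 ÷ 745 → quotient 1, remainder 278
745 ÷ 278 → quotient 2, remainder 189
278 ÷ 189 → quotient 1, remainder 89
189 ÷ 89 → quotient 2, remainder 11
89 ÷ 11 → quotient 8, remainder 1
11 ÷ 1 → quotient 11, remainder 0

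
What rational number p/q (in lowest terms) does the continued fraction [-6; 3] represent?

a_0 = -6: -6/1
a_1 = 3: -17/3

-17/3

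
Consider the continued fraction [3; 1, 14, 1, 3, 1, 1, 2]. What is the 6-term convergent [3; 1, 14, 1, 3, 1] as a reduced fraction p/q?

a_0 = 3: 3/1
a_1 = 1: 4/1
a_2 = 14: 59/15
a_3 = 1: 63/16
a_4 = 3: 248/63
a_5 = 1: 311/79

311/79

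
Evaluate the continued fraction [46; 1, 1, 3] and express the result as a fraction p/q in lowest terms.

326/7

Starting at the tail and folding back:
Start with 3.
1 + 1/(3/1) = 1 + 1/3 = 4/3
1 + 1/(4/3) = 1 + 3/4 = 7/4
46 + 1/(7/4) = 46 + 4/7 = 326/7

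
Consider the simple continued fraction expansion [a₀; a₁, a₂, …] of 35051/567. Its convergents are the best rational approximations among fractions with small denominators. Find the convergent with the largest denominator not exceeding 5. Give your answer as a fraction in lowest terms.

309/5

a_0 = 61: 61/1  (≤ bound)
a_1 = 1: 62/1  (≤ bound)
a_2 = 4: 309/5  (≤ bound)
a_3 = 1: 371/6  (> 5, stop)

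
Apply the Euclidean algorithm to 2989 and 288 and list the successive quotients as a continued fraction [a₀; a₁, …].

[10; 2, 1, 1, 1, 3, 1, 7]

2989 ÷ 288 → quotient 10, remainder 109
288 ÷ 109 → quotient 2, remainder 70
109 ÷ 70 → quotient 1, remainder 39
70 ÷ 39 → quotient 1, remainder 31
39 ÷ 31 → quotient 1, remainder 8
31 ÷ 8 → quotient 3, remainder 7
8 ÷ 7 → quotient 1, remainder 1
7 ÷ 1 → quotient 7, remainder 0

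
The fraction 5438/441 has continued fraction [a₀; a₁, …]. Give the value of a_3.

Run the Euclidean algorithm, recording each quotient:
5438 = 12·441 + 146, so a_0 = 12
441 = 3·146 + 3, so a_1 = 3
146 = 48·3 + 2, so a_2 = 48
3 = 1·2 + 1, so a_3 = 1

1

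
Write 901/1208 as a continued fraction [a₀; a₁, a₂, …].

[0; 1, 2, 1, 14, 2, 1, 6]

901 ÷ 1208 → quotient 0, remainder 901
1208 ÷ 901 → quotient 1, remainder 307
901 ÷ 307 → quotient 2, remainder 287
307 ÷ 287 → quotient 1, remainder 20
287 ÷ 20 → quotient 14, remainder 7
20 ÷ 7 → quotient 2, remainder 6
7 ÷ 6 → quotient 1, remainder 1
6 ÷ 1 → quotient 6, remainder 0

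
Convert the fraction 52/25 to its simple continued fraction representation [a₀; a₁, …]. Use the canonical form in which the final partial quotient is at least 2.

⌊52/25⌋ = 2, remainder 2
⌊25/2⌋ = 12, remainder 1
⌊2/1⌋ = 2, remainder 0

[2; 12, 2]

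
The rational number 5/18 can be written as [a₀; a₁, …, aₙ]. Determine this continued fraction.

5 ÷ 18 → quotient 0, remainder 5
18 ÷ 5 → quotient 3, remainder 3
5 ÷ 3 → quotient 1, remainder 2
3 ÷ 2 → quotient 1, remainder 1
2 ÷ 1 → quotient 2, remainder 0

[0; 3, 1, 1, 2]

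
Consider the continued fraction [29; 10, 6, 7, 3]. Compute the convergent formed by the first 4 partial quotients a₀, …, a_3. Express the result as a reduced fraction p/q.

12716/437

Starting at the tail and folding back:
Start with 7.
6 + 1/(7/1) = 6 + 1/7 = 43/7
10 + 1/(43/7) = 10 + 7/43 = 437/43
29 + 1/(437/43) = 29 + 43/437 = 12716/437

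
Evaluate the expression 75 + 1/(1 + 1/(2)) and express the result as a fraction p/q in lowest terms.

227/3

Build up convergents one term at a time:
a_0 = 75: 75/1
a_1 = 1: 76/1
a_2 = 2: 227/3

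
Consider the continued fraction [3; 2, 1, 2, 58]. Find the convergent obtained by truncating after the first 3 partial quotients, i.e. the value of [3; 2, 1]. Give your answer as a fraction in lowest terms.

Collapse the nested fraction from the inside out:
Start with 1.
2 + 1/(1/1) = 2 + 1/1 = 3/1
3 + 1/(3/1) = 3 + 1/3 = 10/3

10/3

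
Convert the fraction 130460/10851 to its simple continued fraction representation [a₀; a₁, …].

Apply division with remainder until the remainder is 0:
130460 ÷ 10851 → quotient 12, remainder 248
10851 ÷ 248 → quotient 43, remainder 187
248 ÷ 187 → quotient 1, remainder 61
187 ÷ 61 → quotient 3, remainder 4
61 ÷ 4 → quotient 15, remainder 1
4 ÷ 1 → quotient 4, remainder 0

[12; 43, 1, 3, 15, 4]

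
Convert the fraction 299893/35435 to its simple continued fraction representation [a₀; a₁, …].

⌊299893/35435⌋ = 8, remainder 16413
⌊35435/16413⌋ = 2, remainder 2609
⌊16413/2609⌋ = 6, remainder 759
⌊2609/759⌋ = 3, remainder 332
⌊759/332⌋ = 2, remainder 95
⌊332/95⌋ = 3, remainder 47
⌊95/47⌋ = 2, remainder 1
⌊47/1⌋ = 47, remainder 0

[8; 2, 6, 3, 2, 3, 2, 47]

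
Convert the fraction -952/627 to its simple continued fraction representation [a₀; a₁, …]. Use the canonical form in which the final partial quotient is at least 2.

[-2; 2, 13, 7, 1, 2]

-952 = -2·627 + 302, so a_0 = -2
627 = 2·302 + 23, so a_1 = 2
302 = 13·23 + 3, so a_2 = 13
23 = 7·3 + 2, so a_3 = 7
3 = 1·2 + 1, so a_4 = 1
2 = 2·1 + 0, so a_5 = 2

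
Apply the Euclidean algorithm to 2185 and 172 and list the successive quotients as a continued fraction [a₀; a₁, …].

Run the Euclidean algorithm, recording each quotient:
2185 = 12·172 + 121, so a_0 = 12
172 = 1·121 + 51, so a_1 = 1
121 = 2·51 + 19, so a_2 = 2
51 = 2·19 + 13, so a_3 = 2
19 = 1·13 + 6, so a_4 = 1
13 = 2·6 + 1, so a_5 = 2
6 = 6·1 + 0, so a_6 = 6

[12; 1, 2, 2, 1, 2, 6]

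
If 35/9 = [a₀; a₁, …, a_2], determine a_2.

8

⌊35/9⌋ = 3, remainder 8
⌊9/8⌋ = 1, remainder 1
⌊8/1⌋ = 8, remainder 0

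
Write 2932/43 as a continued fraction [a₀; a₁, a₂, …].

[68; 5, 2, 1, 2]

Repeatedly divide and take the remainder:
2932 = 68·43 + 8, so a_0 = 68
43 = 5·8 + 3, so a_1 = 5
8 = 2·3 + 2, so a_2 = 2
3 = 1·2 + 1, so a_3 = 1
2 = 2·1 + 0, so a_4 = 2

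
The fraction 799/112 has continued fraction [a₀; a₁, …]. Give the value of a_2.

2

799 = 7·112 + 15, so a_0 = 7
112 = 7·15 + 7, so a_1 = 7
15 = 2·7 + 1, so a_2 = 2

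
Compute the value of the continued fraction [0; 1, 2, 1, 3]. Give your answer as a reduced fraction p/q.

11/15

a_0 = 0: 0/1
a_1 = 1: 1/1
a_2 = 2: 2/3
a_3 = 1: 3/4
a_4 = 3: 11/15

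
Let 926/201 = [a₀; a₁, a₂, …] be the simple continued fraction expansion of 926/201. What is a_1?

⌊926/201⌋ = 4, remainder 122
⌊201/122⌋ = 1, remainder 79

1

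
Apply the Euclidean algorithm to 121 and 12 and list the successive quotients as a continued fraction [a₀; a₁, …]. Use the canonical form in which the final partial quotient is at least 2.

[10; 12]

121 = 10·12 + 1, so a_0 = 10
12 = 12·1 + 0, so a_1 = 12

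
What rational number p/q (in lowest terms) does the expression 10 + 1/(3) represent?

Work from the innermost term outward:
Start with 3.
10 + 1/(3/1) = 10 + 1/3 = 31/3

31/3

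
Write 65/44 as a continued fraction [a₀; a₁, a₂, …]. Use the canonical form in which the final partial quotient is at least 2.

[1; 2, 10, 2]

65 ÷ 44 → quotient 1, remainder 21
44 ÷ 21 → quotient 2, remainder 2
21 ÷ 2 → quotient 10, remainder 1
2 ÷ 1 → quotient 2, remainder 0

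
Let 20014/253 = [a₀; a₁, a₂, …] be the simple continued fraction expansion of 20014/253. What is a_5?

3

⌊20014/253⌋ = 79, remainder 27
⌊253/27⌋ = 9, remainder 10
⌊27/10⌋ = 2, remainder 7
⌊10/7⌋ = 1, remainder 3
⌊7/3⌋ = 2, remainder 1
⌊3/1⌋ = 3, remainder 0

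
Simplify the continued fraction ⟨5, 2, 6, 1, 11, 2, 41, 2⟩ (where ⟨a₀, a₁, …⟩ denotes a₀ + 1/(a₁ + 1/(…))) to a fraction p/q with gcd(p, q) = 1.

a_0 = 5: 5/1
a_1 = 2: 11/2
a_2 = 6: 71/13
a_3 = 1: 82/15
a_4 = 11: 973/178
a_5 = 2: 2028/371
a_6 = 41: 84121/15389
a_7 = 2: 170270/31149

170270/31149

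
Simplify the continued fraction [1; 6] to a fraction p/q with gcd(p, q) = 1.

7/6

Work from the innermost term outward:
Start with 6.
1 + 1/(6/1) = 1 + 1/6 = 7/6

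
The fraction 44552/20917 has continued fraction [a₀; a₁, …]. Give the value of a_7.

⌊44552/20917⌋ = 2, remainder 2718
⌊20917/2718⌋ = 7, remainder 1891
⌊2718/1891⌋ = 1, remainder 827
⌊1891/827⌋ = 2, remainder 237
⌊827/237⌋ = 3, remainder 116
⌊237/116⌋ = 2, remainder 5
⌊116/5⌋ = 23, remainder 1
⌊5/1⌋ = 5, remainder 0

5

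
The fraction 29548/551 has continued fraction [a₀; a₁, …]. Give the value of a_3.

Apply division with remainder until the remainder is 0:
29548 ÷ 551 → quotient 53, remainder 345
551 ÷ 345 → quotient 1, remainder 206
345 ÷ 206 → quotient 1, remainder 139
206 ÷ 139 → quotient 1, remainder 67

1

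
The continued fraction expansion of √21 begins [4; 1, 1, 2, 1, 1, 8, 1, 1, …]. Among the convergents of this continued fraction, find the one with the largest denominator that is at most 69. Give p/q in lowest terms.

55/12

a_0 = 4: 4/1  (≤ bound)
a_1 = 1: 5/1  (≤ bound)
a_2 = 1: 9/2  (≤ bound)
a_3 = 2: 23/5  (≤ bound)
a_4 = 1: 32/7  (≤ bound)
a_5 = 1: 55/12  (≤ bound)
a_6 = 8: 472/103  (> 69, stop)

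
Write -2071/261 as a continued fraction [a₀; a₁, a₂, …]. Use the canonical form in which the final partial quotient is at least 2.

[-8; 15, 2, 1, 5]

Apply division with remainder until the remainder is 0:
-2071 = -8·261 + 17, so a_0 = -8
261 = 15·17 + 6, so a_1 = 15
17 = 2·6 + 5, so a_2 = 2
6 = 1·5 + 1, so a_3 = 1
5 = 5·1 + 0, so a_4 = 5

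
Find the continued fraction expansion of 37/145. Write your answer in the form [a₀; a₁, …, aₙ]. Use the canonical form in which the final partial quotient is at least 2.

⌊37/145⌋ = 0, remainder 37
⌊145/37⌋ = 3, remainder 34
⌊37/34⌋ = 1, remainder 3
⌊34/3⌋ = 11, remainder 1
⌊3/1⌋ = 3, remainder 0

[0; 3, 1, 11, 3]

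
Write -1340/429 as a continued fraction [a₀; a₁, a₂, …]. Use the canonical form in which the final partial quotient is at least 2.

[-4; 1, 7, 10, 1, 1, 2]

-1340 = -4·429 + 376, so a_0 = -4
429 = 1·376 + 53, so a_1 = 1
376 = 7·53 + 5, so a_2 = 7
53 = 10·5 + 3, so a_3 = 10
5 = 1·3 + 2, so a_4 = 1
3 = 1·2 + 1, so a_5 = 1
2 = 2·1 + 0, so a_6 = 2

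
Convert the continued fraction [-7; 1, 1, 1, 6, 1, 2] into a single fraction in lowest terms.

Start with 2.
1 + 1/(2/1) = 1 + 1/2 = 3/2
6 + 1/(3/2) = 6 + 2/3 = 20/3
1 + 1/(20/3) = 1 + 3/20 = 23/20
1 + 1/(23/20) = 1 + 20/23 = 43/23
1 + 1/(43/23) = 1 + 23/43 = 66/43
-7 + 1/(66/43) = -7 + 43/66 = -419/66

-419/66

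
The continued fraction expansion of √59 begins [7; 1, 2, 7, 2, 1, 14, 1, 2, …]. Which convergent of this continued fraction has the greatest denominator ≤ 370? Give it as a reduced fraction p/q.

a_0 = 7: 7/1  (≤ bound)
a_1 = 1: 8/1  (≤ bound)
a_2 = 2: 23/3  (≤ bound)
a_3 = 7: 169/22  (≤ bound)
a_4 = 2: 361/47  (≤ bound)
a_5 = 1: 530/69  (≤ bound)
a_6 = 14: 7781/1013  (> 370, stop)

530/69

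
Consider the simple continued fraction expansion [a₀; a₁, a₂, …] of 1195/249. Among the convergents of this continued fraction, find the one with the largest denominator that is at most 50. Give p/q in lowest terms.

24/5

a_0 = 4: 4/1  (≤ bound)
a_1 = 1: 5/1  (≤ bound)
a_2 = 3: 19/4  (≤ bound)
a_3 = 1: 24/5  (≤ bound)
a_4 = 49: 1195/249  (> 50, stop)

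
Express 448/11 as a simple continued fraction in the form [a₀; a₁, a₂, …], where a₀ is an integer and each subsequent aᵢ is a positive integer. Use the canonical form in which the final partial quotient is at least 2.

Repeatedly divide and take the remainder:
448 = 40·11 + 8, so a_0 = 40
11 = 1·8 + 3, so a_1 = 1
8 = 2·3 + 2, so a_2 = 2
3 = 1·2 + 1, so a_3 = 1
2 = 2·1 + 0, so a_4 = 2

[40; 1, 2, 1, 2]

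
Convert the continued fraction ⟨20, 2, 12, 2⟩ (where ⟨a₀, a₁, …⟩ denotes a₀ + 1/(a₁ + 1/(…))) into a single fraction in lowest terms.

Start with 2.
12 + 1/(2/1) = 12 + 1/2 = 25/2
2 + 1/(25/2) = 2 + 2/25 = 52/25
20 + 1/(52/25) = 20 + 25/52 = 1065/52

1065/52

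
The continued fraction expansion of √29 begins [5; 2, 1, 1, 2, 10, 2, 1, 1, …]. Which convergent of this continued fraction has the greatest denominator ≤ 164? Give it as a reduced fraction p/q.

List convergents until the denominator exceeds the bound:
a_0 = 5: 5/1  (≤ bound)
a_1 = 2: 11/2  (≤ bound)
a_2 = 1: 16/3  (≤ bound)
a_3 = 1: 27/5  (≤ bound)
a_4 = 2: 70/13  (≤ bound)
a_5 = 10: 727/135  (≤ bound)
a_6 = 2: 1524/283  (> 164, stop)

727/135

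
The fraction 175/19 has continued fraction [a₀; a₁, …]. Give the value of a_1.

4

175 = 9·19 + 4, so a_0 = 9
19 = 4·4 + 3, so a_1 = 4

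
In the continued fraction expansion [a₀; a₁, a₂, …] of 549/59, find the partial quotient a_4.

1

549 ÷ 59 → quotient 9, remainder 18
59 ÷ 18 → quotient 3, remainder 5
18 ÷ 5 → quotient 3, remainder 3
5 ÷ 3 → quotient 1, remainder 2
3 ÷ 2 → quotient 1, remainder 1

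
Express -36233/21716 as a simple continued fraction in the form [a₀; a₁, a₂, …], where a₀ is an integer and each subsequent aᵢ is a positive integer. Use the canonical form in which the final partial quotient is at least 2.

Repeatedly divide and take the remainder:
-36233 ÷ 21716 → quotient -2, remainder 7199
21716 ÷ 7199 → quotient 3, remainder 119
7199 ÷ 119 → quotient 60, remainder 59
119 ÷ 59 → quotient 2, remainder 1
59 ÷ 1 → quotient 59, remainder 0

[-2; 3, 60, 2, 59]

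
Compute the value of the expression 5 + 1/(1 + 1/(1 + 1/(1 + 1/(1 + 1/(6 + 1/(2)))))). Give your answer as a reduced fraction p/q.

398/71

a_0 = 5: 5/1
a_1 = 1: 6/1
a_2 = 1: 11/2
a_3 = 1: 17/3
a_4 = 1: 28/5
a_5 = 6: 185/33
a_6 = 2: 398/71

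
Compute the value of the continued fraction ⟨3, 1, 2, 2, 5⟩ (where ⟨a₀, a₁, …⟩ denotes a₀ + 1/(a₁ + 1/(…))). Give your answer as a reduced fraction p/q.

141/38

a_0 = 3: 3/1
a_1 = 1: 4/1
a_2 = 2: 11/3
a_3 = 2: 26/7
a_4 = 5: 141/38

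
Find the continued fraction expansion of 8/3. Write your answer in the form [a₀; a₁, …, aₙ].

[2; 1, 2]

8 ÷ 3 → quotient 2, remainder 2
3 ÷ 2 → quotient 1, remainder 1
2 ÷ 1 → quotient 2, remainder 0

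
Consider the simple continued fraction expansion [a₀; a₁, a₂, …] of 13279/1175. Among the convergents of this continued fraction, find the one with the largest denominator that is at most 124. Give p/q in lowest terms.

938/83

List convergents until the denominator exceeds the bound:
a_0 = 11: 11/1  (≤ bound)
a_1 = 3: 34/3  (≤ bound)
a_2 = 3: 113/10  (≤ bound)
a_3 = 7: 825/73  (≤ bound)
a_4 = 1: 938/83  (≤ bound)
a_5 = 1: 1763/156  (> 124, stop)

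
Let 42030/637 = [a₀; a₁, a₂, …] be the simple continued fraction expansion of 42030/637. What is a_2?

Repeatedly divide and take the remainder:
42030 = 65·637 + 625, so a_0 = 65
637 = 1·625 + 12, so a_1 = 1
625 = 52·12 + 1, so a_2 = 52

52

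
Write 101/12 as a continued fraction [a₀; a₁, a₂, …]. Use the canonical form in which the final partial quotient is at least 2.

[8; 2, 2, 2]

101 ÷ 12 → quotient 8, remainder 5
12 ÷ 5 → quotient 2, remainder 2
5 ÷ 2 → quotient 2, remainder 1
2 ÷ 1 → quotient 2, remainder 0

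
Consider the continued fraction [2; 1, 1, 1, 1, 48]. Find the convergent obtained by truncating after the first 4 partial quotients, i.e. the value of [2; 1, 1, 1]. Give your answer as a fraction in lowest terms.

8/3

Build up convergents one term at a time:
a_0 = 2: 2/1
a_1 = 1: 3/1
a_2 = 1: 5/2
a_3 = 1: 8/3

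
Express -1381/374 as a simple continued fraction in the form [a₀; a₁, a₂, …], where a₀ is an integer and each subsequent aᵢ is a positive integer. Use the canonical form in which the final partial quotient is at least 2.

[-4; 3, 3, 1, 28]

Repeatedly divide and take the remainder:
-1381 = -4·374 + 115, so a_0 = -4
374 = 3·115 + 29, so a_1 = 3
115 = 3·29 + 28, so a_2 = 3
29 = 1·28 + 1, so a_3 = 1
28 = 28·1 + 0, so a_4 = 28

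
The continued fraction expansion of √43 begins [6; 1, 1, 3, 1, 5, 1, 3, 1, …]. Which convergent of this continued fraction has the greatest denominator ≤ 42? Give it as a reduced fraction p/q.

59/9

a_0 = 6: 6/1  (≤ bound)
a_1 = 1: 7/1  (≤ bound)
a_2 = 1: 13/2  (≤ bound)
a_3 = 3: 46/7  (≤ bound)
a_4 = 1: 59/9  (≤ bound)
a_5 = 5: 341/52  (> 42, stop)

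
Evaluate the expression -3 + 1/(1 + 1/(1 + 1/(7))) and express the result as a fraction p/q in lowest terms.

-37/15

Build up convergents one term at a time:
a_0 = -3: -3/1
a_1 = 1: -2/1
a_2 = 1: -5/2
a_3 = 7: -37/15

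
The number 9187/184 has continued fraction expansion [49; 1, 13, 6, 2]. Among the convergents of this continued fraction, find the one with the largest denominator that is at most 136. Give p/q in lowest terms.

4244/85

a_0 = 49: 49/1  (≤ bound)
a_1 = 1: 50/1  (≤ bound)
a_2 = 13: 699/14  (≤ bound)
a_3 = 6: 4244/85  (≤ bound)
a_4 = 2: 9187/184  (> 136, stop)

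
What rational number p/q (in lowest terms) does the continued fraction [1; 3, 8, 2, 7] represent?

a_0 = 1: 1/1
a_1 = 3: 4/3
a_2 = 8: 33/25
a_3 = 2: 70/53
a_4 = 7: 523/396

523/396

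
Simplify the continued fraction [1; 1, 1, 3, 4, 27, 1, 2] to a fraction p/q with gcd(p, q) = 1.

Start with 2.
1 + 1/(2/1) = 1 + 1/2 = 3/2
27 + 1/(3/2) = 27 + 2/3 = 83/3
4 + 1/(83/3) = 4 + 3/83 = 335/83
3 + 1/(335/83) = 3 + 83/335 = 1088/335
1 + 1/(1088/335) = 1 + 335/1088 = 1423/1088
1 + 1/(1423/1088) = 1 + 1088/1423 = 2511/1423
1 + 1/(2511/1423) = 1 + 1423/2511 = 3934/2511

3934/2511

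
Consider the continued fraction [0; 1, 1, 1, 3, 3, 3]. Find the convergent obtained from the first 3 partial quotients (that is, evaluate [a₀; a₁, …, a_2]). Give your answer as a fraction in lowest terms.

1/2

Starting at the tail and folding back:
Start with 1.
1 + 1/(1/1) = 1 + 1/1 = 2/1
0 + 1/(2/1) = 0 + 1/2 = 1/2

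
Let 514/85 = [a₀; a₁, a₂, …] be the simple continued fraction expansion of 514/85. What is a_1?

21

514 ÷ 85 → quotient 6, remainder 4
85 ÷ 4 → quotient 21, remainder 1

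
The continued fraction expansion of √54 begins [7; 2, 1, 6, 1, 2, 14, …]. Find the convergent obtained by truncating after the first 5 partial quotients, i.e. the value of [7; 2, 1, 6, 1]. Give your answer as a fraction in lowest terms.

169/23

a_0 = 7: 7/1
a_1 = 2: 15/2
a_2 = 1: 22/3
a_3 = 6: 147/20
a_4 = 1: 169/23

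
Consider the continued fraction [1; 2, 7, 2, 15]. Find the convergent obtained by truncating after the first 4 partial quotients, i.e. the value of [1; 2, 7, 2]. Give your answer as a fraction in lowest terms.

47/32

a_0 = 1: 1/1
a_1 = 2: 3/2
a_2 = 7: 22/15
a_3 = 2: 47/32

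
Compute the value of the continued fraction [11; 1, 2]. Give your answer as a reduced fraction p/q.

Build up convergents one term at a time:
a_0 = 11: 11/1
a_1 = 1: 12/1
a_2 = 2: 35/3

35/3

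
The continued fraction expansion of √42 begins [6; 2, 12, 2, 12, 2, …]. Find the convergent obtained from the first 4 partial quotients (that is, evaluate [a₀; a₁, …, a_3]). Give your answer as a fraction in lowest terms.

337/52

Use the convergent recurrence hₖ = aₖ·hₖ₋₁ + hₖ₋₂ (and likewise for the denominators kₖ):
a_0 = 6: 6/1
a_1 = 2: 13/2
a_2 = 12: 162/25
a_3 = 2: 337/52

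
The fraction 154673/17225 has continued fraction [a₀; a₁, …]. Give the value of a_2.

47

154673 = 8·17225 + 16873, so a_0 = 8
17225 = 1·16873 + 352, so a_1 = 1
16873 = 47·352 + 329, so a_2 = 47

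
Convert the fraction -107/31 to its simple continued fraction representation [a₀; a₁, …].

-107 = -4·31 + 17, so a_0 = -4
31 = 1·17 + 14, so a_1 = 1
17 = 1·14 + 3, so a_2 = 1
14 = 4·3 + 2, so a_3 = 4
3 = 1·2 + 1, so a_4 = 1
2 = 2·1 + 0, so a_5 = 2

[-4; 1, 1, 4, 1, 2]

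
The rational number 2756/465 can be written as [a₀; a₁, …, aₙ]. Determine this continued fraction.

[5; 1, 12, 1, 2, 11]

⌊2756/465⌋ = 5, remainder 431
⌊465/431⌋ = 1, remainder 34
⌊431/34⌋ = 12, remainder 23
⌊34/23⌋ = 1, remainder 11
⌊23/11⌋ = 2, remainder 1
⌊11/1⌋ = 11, remainder 0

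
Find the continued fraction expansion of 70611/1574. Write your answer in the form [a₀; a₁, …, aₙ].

[44; 1, 6, 5, 2, 1, 13]

70611 ÷ 1574 → quotient 44, remainder 1355
1574 ÷ 1355 → quotient 1, remainder 219
1355 ÷ 219 → quotient 6, remainder 41
219 ÷ 41 → quotient 5, remainder 14
41 ÷ 14 → quotient 2, remainder 13
14 ÷ 13 → quotient 1, remainder 1
13 ÷ 1 → quotient 13, remainder 0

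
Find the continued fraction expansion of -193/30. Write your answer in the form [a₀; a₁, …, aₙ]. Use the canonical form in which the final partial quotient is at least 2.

⌊-193/30⌋ = -7, remainder 17
⌊30/17⌋ = 1, remainder 13
⌊17/13⌋ = 1, remainder 4
⌊13/4⌋ = 3, remainder 1
⌊4/1⌋ = 4, remainder 0

[-7; 1, 1, 3, 4]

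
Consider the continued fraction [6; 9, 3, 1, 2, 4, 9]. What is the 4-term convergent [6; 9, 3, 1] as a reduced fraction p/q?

226/37

Compute successive convergents:
a_0 = 6: 6/1
a_1 = 9: 55/9
a_2 = 3: 171/28
a_3 = 1: 226/37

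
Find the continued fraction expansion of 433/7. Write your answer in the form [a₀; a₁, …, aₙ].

Run the Euclidean algorithm, recording each quotient:
433 = 61·7 + 6, so a_0 = 61
7 = 1·6 + 1, so a_1 = 1
6 = 6·1 + 0, so a_2 = 6

[61; 1, 6]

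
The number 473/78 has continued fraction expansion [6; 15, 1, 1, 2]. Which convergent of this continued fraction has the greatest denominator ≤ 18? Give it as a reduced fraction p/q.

a_0 = 6: 6/1  (≤ bound)
a_1 = 15: 91/15  (≤ bound)
a_2 = 1: 97/16  (≤ bound)
a_3 = 1: 188/31  (> 18, stop)

97/16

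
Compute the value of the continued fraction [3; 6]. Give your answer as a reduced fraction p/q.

a_0 = 3: 3/1
a_1 = 6: 19/6

19/6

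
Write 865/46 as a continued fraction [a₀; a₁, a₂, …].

Apply division with remainder until the remainder is 0:
865 = 18·46 + 37, so a_0 = 18
46 = 1·37 + 9, so a_1 = 1
37 = 4·9 + 1, so a_2 = 4
9 = 9·1 + 0, so a_3 = 9

[18; 1, 4, 9]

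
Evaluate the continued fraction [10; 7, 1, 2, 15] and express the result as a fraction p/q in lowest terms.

a_0 = 10: 10/1
a_1 = 7: 71/7
a_2 = 1: 81/8
a_3 = 2: 233/23
a_4 = 15: 3576/353

3576/353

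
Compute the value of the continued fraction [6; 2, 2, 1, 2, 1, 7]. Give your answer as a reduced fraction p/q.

a_0 = 6: 6/1
a_1 = 2: 13/2
a_2 = 2: 32/5
a_3 = 1: 45/7
a_4 = 2: 122/19
a_5 = 1: 167/26
a_6 = 7: 1291/201

1291/201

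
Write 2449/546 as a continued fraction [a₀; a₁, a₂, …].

Apply division with remainder until the remainder is 0:
⌊2449/546⌋ = 4, remainder 265
⌊546/265⌋ = 2, remainder 16
⌊265/16⌋ = 16, remainder 9
⌊16/9⌋ = 1, remainder 7
⌊9/7⌋ = 1, remainder 2
⌊7/2⌋ = 3, remainder 1
⌊2/1⌋ = 2, remainder 0

[4; 2, 16, 1, 1, 3, 2]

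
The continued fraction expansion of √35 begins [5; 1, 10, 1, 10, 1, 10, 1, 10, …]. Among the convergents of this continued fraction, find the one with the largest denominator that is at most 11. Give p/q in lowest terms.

a_0 = 5: 5/1  (≤ bound)
a_1 = 1: 6/1  (≤ bound)
a_2 = 10: 65/11  (≤ bound)
a_3 = 1: 71/12  (> 11, stop)

65/11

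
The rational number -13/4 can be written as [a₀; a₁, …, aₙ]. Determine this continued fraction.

⌊-13/4⌋ = -4, remainder 3
⌊4/3⌋ = 1, remainder 1
⌊3/1⌋ = 3, remainder 0

[-4; 1, 3]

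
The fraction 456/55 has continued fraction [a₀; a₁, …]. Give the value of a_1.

456 = 8·55 + 16, so a_0 = 8
55 = 3·16 + 7, so a_1 = 3

3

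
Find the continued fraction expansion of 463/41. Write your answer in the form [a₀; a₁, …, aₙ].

Apply division with remainder until the remainder is 0:
⌊463/41⌋ = 11, remainder 12
⌊41/12⌋ = 3, remainder 5
⌊12/5⌋ = 2, remainder 2
⌊5/2⌋ = 2, remainder 1
⌊2/1⌋ = 2, remainder 0

[11; 3, 2, 2, 2]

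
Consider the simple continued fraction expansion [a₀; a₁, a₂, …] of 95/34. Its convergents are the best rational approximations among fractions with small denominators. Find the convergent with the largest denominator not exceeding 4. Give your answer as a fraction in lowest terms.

a_0 = 2: 2/1  (≤ bound)
a_1 = 1: 3/1  (≤ bound)
a_2 = 3: 11/4  (≤ bound)
a_3 = 1: 14/5  (> 4, stop)

11/4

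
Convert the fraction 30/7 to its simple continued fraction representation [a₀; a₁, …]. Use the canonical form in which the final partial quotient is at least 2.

Apply division with remainder until the remainder is 0:
⌊30/7⌋ = 4, remainder 2
⌊7/2⌋ = 3, remainder 1
⌊2/1⌋ = 2, remainder 0

[4; 3, 2]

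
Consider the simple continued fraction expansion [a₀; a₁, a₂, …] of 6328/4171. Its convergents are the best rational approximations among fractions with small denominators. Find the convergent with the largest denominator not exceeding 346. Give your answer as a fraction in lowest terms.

List convergents until the denominator exceeds the bound:
a_0 = 1: 1/1  (≤ bound)
a_1 = 1: 2/1  (≤ bound)
a_2 = 1: 3/2  (≤ bound)
a_3 = 14: 44/29  (≤ bound)
a_4 = 11: 487/321  (≤ bound)
a_5 = 1: 531/350  (> 346, stop)

487/321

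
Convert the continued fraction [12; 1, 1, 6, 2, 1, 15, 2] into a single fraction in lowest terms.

16636/1327

a_0 = 12: 12/1
a_1 = 1: 13/1
a_2 = 1: 25/2
a_3 = 6: 163/13
a_4 = 2: 351/28
a_5 = 1: 514/41
a_6 = 15: 8061/643
a_7 = 2: 16636/1327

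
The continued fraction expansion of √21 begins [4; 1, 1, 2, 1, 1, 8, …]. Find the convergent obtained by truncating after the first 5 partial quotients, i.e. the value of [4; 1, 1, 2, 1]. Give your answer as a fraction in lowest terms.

32/7

Start with 1.
2 + 1/(1/1) = 2 + 1/1 = 3/1
1 + 1/(3/1) = 1 + 1/3 = 4/3
1 + 1/(4/3) = 1 + 3/4 = 7/4
4 + 1/(7/4) = 4 + 4/7 = 32/7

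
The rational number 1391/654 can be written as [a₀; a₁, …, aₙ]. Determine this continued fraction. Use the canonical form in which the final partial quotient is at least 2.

[2; 7, 1, 7, 3, 3]

1391 ÷ 654 → quotient 2, remainder 83
654 ÷ 83 → quotient 7, remainder 73
83 ÷ 73 → quotient 1, remainder 10
73 ÷ 10 → quotient 7, remainder 3
10 ÷ 3 → quotient 3, remainder 1
3 ÷ 1 → quotient 3, remainder 0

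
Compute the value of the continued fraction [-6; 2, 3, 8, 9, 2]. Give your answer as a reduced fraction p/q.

a_0 = -6: -6/1
a_1 = 2: -11/2
a_2 = 3: -39/7
a_3 = 8: -323/58
a_4 = 9: -2946/529
a_5 = 2: -6215/1116

-6215/1116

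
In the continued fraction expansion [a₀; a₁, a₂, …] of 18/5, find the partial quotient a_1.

1

Run the Euclidean algorithm, recording each quotient:
18 = 3·5 + 3, so a_0 = 3
5 = 1·3 + 2, so a_1 = 1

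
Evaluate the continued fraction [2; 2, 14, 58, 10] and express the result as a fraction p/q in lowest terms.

Start with 10.
58 + 1/(10/1) = 58 + 1/10 = 581/10
14 + 1/(581/10) = 14 + 10/581 = 8144/581
2 + 1/(8144/581) = 2 + 581/8144 = 16869/8144
2 + 1/(16869/8144) = 2 + 8144/16869 = 41882/16869

41882/16869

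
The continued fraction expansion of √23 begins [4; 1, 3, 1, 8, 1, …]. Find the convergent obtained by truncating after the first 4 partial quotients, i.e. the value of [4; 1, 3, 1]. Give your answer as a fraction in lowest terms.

Start with 1.
3 + 1/(1/1) = 3 + 1/1 = 4/1
1 + 1/(4/1) = 1 + 1/4 = 5/4
4 + 1/(5/4) = 4 + 4/5 = 24/5

24/5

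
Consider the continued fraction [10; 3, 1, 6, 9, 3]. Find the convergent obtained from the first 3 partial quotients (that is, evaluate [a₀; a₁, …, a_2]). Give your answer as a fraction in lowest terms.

41/4

Starting at the tail and folding back:
Start with 1.
3 + 1/(1/1) = 3 + 1/1 = 4/1
10 + 1/(4/1) = 10 + 1/4 = 41/4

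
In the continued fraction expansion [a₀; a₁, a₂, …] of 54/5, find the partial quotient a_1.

Apply division with remainder until the remainder is 0:
54 ÷ 5 → quotient 10, remainder 4
5 ÷ 4 → quotient 1, remainder 1

1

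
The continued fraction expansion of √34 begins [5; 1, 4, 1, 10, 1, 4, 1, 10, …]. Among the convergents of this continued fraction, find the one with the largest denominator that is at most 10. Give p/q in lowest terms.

35/6

List convergents until the denominator exceeds the bound:
a_0 = 5: 5/1  (≤ bound)
a_1 = 1: 6/1  (≤ bound)
a_2 = 4: 29/5  (≤ bound)
a_3 = 1: 35/6  (≤ bound)
a_4 = 10: 379/65  (> 10, stop)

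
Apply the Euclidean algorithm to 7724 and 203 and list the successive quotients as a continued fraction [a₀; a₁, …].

Apply division with remainder until the remainder is 0:
⌊7724/203⌋ = 38, remainder 10
⌊203/10⌋ = 20, remainder 3
⌊10/3⌋ = 3, remainder 1
⌊3/1⌋ = 3, remainder 0

[38; 20, 3, 3]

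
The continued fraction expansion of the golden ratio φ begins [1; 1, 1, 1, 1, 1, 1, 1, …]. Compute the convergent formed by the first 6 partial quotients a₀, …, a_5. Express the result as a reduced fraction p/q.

Compute successive convergents:
a_0 = 1: 1/1
a_1 = 1: 2/1
a_2 = 1: 3/2
a_3 = 1: 5/3
a_4 = 1: 8/5
a_5 = 1: 13/8

13/8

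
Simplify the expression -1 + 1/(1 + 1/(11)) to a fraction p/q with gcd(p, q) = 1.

Start with 11.
1 + 1/(11/1) = 1 + 1/11 = 12/11
-1 + 1/(12/11) = -1 + 11/12 = -1/12

-1/12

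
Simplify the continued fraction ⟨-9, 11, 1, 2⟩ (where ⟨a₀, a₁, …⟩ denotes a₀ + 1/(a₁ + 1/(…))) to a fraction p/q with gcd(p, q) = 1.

-312/35

Start with 2.
1 + 1/(2/1) = 1 + 1/2 = 3/2
11 + 1/(3/2) = 11 + 2/3 = 35/3
-9 + 1/(35/3) = -9 + 3/35 = -312/35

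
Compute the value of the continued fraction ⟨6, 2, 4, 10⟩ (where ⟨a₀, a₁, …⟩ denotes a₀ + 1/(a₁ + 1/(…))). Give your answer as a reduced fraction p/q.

593/92

Start with 10.
4 + 1/(10/1) = 4 + 1/10 = 41/10
2 + 1/(41/10) = 2 + 10/41 = 92/41
6 + 1/(92/41) = 6 + 41/92 = 593/92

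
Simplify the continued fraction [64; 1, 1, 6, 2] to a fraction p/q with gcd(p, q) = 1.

a_0 = 64: 64/1
a_1 = 1: 65/1
a_2 = 1: 129/2
a_3 = 6: 839/13
a_4 = 2: 1807/28

1807/28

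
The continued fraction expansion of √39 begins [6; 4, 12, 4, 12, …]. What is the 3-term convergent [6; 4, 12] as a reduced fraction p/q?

Starting at the tail and folding back:
Start with 12.
4 + 1/(12/1) = 4 + 1/12 = 49/12
6 + 1/(49/12) = 6 + 12/49 = 306/49

306/49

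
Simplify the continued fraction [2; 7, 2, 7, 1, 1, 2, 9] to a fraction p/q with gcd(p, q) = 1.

12129/5684

a_0 = 2: 2/1
a_1 = 7: 15/7
a_2 = 2: 32/15
a_3 = 7: 239/112
a_4 = 1: 271/127
a_5 = 1: 510/239
a_6 = 2: 1291/605
a_7 = 9: 12129/5684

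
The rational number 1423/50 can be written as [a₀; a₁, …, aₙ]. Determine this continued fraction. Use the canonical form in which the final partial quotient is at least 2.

[28; 2, 5, 1, 3]

Repeatedly divide and take the remainder:
1423 ÷ 50 → quotient 28, remainder 23
50 ÷ 23 → quotient 2, remainder 4
23 ÷ 4 → quotient 5, remainder 3
4 ÷ 3 → quotient 1, remainder 1
3 ÷ 1 → quotient 3, remainder 0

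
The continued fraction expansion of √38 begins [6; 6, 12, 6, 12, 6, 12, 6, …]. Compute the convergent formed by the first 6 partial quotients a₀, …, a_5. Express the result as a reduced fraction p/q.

Starting at the tail and folding back:
Start with 6.
12 + 1/(6/1) = 12 + 1/6 = 73/6
6 + 1/(73/6) = 6 + 6/73 = 444/73
12 + 1/(444/73) = 12 + 73/444 = 5401/444
6 + 1/(5401/444) = 6 + 444/5401 = 32850/5401
6 + 1/(32850/5401) = 6 + 5401/32850 = 202501/32850

202501/32850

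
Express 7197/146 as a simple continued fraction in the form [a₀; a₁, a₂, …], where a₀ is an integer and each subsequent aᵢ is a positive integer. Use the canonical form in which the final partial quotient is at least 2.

[49; 3, 2, 1, 1, 8]

⌊7197/146⌋ = 49, remainder 43
⌊146/43⌋ = 3, remainder 17
⌊43/17⌋ = 2, remainder 9
⌊17/9⌋ = 1, remainder 8
⌊9/8⌋ = 1, remainder 1
⌊8/1⌋ = 8, remainder 0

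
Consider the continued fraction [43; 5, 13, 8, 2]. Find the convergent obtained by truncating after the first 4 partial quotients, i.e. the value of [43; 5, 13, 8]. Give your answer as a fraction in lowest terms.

23024/533

Collapse the nested fraction from the inside out:
Start with 8.
13 + 1/(8/1) = 13 + 1/8 = 105/8
5 + 1/(105/8) = 5 + 8/105 = 533/105
43 + 1/(533/105) = 43 + 105/533 = 23024/533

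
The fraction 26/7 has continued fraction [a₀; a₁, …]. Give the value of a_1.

Repeatedly divide and take the remainder:
⌊26/7⌋ = 3, remainder 5
⌊7/5⌋ = 1, remainder 2

1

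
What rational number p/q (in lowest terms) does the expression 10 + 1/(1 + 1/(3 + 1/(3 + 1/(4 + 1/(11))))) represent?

Start with 11.
4 + 1/(11/1) = 4 + 1/11 = 45/11
3 + 1/(45/11) = 3 + 11/45 = 146/45
3 + 1/(146/45) = 3 + 45/146 = 483/146
1 + 1/(483/146) = 1 + 146/483 = 629/483
10 + 1/(629/483) = 10 + 483/629 = 6773/629

6773/629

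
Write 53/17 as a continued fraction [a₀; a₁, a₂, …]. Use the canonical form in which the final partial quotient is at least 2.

⌊53/17⌋ = 3, remainder 2
⌊17/2⌋ = 8, remainder 1
⌊2/1⌋ = 2, remainder 0

[3; 8, 2]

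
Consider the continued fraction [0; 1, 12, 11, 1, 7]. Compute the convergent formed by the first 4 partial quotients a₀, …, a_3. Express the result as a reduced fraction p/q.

Work from the innermost term outward:
Start with 11.
12 + 1/(11/1) = 12 + 1/11 = 133/11
1 + 1/(133/11) = 1 + 11/133 = 144/133
0 + 1/(144/133) = 0 + 133/144 = 133/144

133/144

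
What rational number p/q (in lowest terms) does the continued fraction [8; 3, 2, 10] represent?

Start with 10.
2 + 1/(10/1) = 2 + 1/10 = 21/10
3 + 1/(21/10) = 3 + 10/21 = 73/21
8 + 1/(73/21) = 8 + 21/73 = 605/73

605/73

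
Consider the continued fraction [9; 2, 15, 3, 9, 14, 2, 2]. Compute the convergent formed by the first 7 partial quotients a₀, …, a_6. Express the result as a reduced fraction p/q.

245489/25884

a_0 = 9: 9/1
a_1 = 2: 19/2
a_2 = 15: 294/31
a_3 = 3: 901/95
a_4 = 9: 8403/886
a_5 = 14: 118543/12499
a_6 = 2: 245489/25884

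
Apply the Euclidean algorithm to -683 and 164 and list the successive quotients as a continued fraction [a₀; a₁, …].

-683 ÷ 164 → quotient -5, remainder 137
164 ÷ 137 → quotient 1, remainder 27
137 ÷ 27 → quotient 5, remainder 2
27 ÷ 2 → quotient 13, remainder 1
2 ÷ 1 → quotient 2, remainder 0

[-5; 1, 5, 13, 2]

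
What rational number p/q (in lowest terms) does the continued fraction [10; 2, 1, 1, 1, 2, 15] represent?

3353/323

a_0 = 10: 10/1
a_1 = 2: 21/2
a_2 = 1: 31/3
a_3 = 1: 52/5
a_4 = 1: 83/8
a_5 = 2: 218/21
a_6 = 15: 3353/323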